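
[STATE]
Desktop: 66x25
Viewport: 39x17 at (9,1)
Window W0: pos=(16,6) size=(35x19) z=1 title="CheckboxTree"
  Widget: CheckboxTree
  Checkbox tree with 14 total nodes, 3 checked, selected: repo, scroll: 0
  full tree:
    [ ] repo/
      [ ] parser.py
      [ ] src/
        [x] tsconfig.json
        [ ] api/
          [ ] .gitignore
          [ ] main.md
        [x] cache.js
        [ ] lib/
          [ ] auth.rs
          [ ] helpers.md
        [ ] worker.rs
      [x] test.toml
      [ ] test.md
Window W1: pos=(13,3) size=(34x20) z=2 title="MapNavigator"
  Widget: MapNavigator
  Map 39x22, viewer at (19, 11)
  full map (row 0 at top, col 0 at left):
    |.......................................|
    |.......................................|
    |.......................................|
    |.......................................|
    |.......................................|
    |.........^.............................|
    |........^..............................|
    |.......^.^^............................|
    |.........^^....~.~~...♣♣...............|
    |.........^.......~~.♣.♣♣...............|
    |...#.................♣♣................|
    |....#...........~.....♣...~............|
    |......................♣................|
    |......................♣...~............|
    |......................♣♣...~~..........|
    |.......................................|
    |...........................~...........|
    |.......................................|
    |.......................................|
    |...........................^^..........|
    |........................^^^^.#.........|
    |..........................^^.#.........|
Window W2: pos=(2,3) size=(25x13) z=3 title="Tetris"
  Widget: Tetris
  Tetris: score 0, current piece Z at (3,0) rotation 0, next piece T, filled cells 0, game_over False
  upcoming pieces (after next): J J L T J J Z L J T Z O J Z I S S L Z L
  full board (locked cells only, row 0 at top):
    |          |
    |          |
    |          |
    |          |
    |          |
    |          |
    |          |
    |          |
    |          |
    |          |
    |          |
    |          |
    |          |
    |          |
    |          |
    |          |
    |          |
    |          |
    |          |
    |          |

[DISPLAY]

                                       
                                       
━━━━━━━━━━━━━━━━━┓━━━━━━━━━━━━━━━━━━━┓ 
s                ┃                   ┃ 
─────────────────┨───────────────────┨ 
    │Next:       ┃...................┃━
    │ ▒          ┃...................┃ 
    │▒▒▒         ┃...................┃─
    │            ┃...................┃ 
    │            ┃...................┃ 
    │            ┃.~~...♣♣...........┃ 
    │Score:      ┃.~~.♣.♣♣...........┃ 
    │0           ┃.....♣♣............┃ 
    │            ┃~..@..♣...~........┃ 
━━━━━━━━━━━━━━━━━┛......♣............┃ 
    ┃...................♣...~........┃ 
    ┃...................♣♣...~~......┃ 


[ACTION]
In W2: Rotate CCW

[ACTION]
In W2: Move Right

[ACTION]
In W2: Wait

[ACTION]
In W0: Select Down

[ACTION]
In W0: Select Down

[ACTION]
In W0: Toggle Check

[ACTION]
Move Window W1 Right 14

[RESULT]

                                       
                                       
━━━━━━━━━━━━━━━━━┓┏━━━━━━━━━━━━━━━━━━━━
s                ┃┃ MapNavigator       
─────────────────┨┠────────────────────
    │Next:       ┃┃....................
    │ ▒          ┃┃....................
    │▒▒▒         ┃┃......^.............
    │            ┃┃.....^..............
    │            ┃┃....^.^^............
    │            ┃┃......^^....~.~~...♣
    │Score:      ┃┃......^.......~~.♣.♣
    │0           ┃┃#.................♣♣
    │            ┃┃.#...........~..@..♣
━━━━━━━━━━━━━━━━━┛┃...................♣
       ┃     [x] c┃...................♣
       ┃     [x] l┃...................♣


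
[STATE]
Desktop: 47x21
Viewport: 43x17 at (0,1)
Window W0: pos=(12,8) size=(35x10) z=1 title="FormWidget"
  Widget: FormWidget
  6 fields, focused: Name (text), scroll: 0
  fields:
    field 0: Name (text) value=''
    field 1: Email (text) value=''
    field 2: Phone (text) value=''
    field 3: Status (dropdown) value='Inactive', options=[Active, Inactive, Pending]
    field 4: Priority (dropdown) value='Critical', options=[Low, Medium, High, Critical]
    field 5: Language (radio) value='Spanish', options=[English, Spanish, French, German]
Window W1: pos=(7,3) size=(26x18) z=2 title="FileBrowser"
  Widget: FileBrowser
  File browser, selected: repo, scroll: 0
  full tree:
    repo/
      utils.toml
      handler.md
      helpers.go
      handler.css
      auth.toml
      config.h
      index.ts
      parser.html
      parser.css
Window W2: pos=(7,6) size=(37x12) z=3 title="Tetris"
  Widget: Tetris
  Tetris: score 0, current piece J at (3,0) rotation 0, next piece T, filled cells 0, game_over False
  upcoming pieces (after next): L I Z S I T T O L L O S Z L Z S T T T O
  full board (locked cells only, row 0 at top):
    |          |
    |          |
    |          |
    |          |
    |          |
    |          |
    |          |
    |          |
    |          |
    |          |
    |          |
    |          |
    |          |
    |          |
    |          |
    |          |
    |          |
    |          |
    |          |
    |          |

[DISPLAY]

                                           
                                           
       ┏━━━━━━━━━━━━━━━━━━━━━━━━┓          
       ┃ FileBrowser            ┃          
       ┠────────────────────────┨          
       ┏━━━━━━━━━━━━━━━━━━━━━━━━━━━━━━━━━━━
       ┃ Tetris                            
       ┠───────────────────────────────────
       ┃          │Next:                   
       ┃          │ ▒                      
       ┃          │▒▒▒                     
       ┃          │                        
       ┃          │                        
       ┃          │                        
       ┃          │Score:                  
       ┃          │0                       
       ┗━━━━━━━━━━━━━━━━━━━━━━━━━━━━━━━━━━━


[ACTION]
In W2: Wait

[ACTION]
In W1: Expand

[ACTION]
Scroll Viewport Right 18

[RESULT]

                                           
                                           
   ┏━━━━━━━━━━━━━━━━━━━━━━━━┓              
   ┃ FileBrowser            ┃              
   ┠────────────────────────┨              
   ┏━━━━━━━━━━━━━━━━━━━━━━━━━━━━━━━━━━━┓   
   ┃ Tetris                            ┃   
   ┠───────────────────────────────────┨━━┓
   ┃          │Next:                   ┃  ┃
   ┃          │ ▒                      ┃──┨
   ┃          │▒▒▒                     ┃ ]┃
   ┃          │                        ┃ ]┃
   ┃          │                        ┃ ]┃
   ┃          │                        ┃▼]┃
   ┃          │Score:                  ┃▼]┃
   ┃          │0                       ┃Sp┃
   ┗━━━━━━━━━━━━━━━━━━━━━━━━━━━━━━━━━━━┛━━┛


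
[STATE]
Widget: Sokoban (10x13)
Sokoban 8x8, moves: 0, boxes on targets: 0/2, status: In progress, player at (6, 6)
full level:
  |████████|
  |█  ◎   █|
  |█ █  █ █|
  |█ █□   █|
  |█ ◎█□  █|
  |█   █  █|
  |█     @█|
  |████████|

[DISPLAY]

████████  
█  ◎   █  
█ █  █ █  
█ █□   █  
█ ◎█□  █  
█   █  █  
█     @█  
████████  
Moves: 0  
          
          
          
          


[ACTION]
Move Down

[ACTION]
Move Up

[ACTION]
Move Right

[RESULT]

████████  
█  ◎   █  
█ █  █ █  
█ █□   █  
█ ◎█□  █  
█   █ @█  
█      █  
████████  
Moves: 1  
          
          
          
          


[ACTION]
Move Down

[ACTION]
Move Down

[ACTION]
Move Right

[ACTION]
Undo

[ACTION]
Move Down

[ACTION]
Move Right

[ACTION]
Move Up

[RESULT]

████████  
█  ◎   █  
█ █  █ █  
█ █□   █  
█ ◎█□  █  
█   █ @█  
█      █  
████████  
Moves: 3  
          
          
          
          


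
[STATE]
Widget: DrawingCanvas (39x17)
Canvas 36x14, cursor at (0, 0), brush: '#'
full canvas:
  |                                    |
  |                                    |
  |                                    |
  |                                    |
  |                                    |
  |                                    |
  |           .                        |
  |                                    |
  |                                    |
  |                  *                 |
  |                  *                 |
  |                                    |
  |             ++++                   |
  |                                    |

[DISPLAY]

+                                      
                                       
                                       
                                       
                                       
                                       
           .                           
                                       
                                       
                  *                    
                  *                    
                                       
             ++++                      
                                       
                                       
                                       
                                       


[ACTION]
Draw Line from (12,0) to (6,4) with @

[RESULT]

+                                      
                                       
                                       
                                       
                                       
                                       
    @      .                           
   @                                   
   @                                   
  @               *                    
 @                *                    
 @                                     
@            ++++                      
                                       
                                       
                                       
                                       


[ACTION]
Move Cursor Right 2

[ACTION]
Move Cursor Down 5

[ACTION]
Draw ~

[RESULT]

                                       
                                       
                                       
                                       
                                       
  ~                                    
    @      .                           
   @                                   
   @                                   
  @               *                    
 @                *                    
 @                                     
@            ++++                      
                                       
                                       
                                       
                                       


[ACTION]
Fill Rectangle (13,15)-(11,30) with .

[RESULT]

                                       
                                       
                                       
                                       
                                       
  ~                                    
    @      .                           
   @                                   
   @                                   
  @               *                    
 @                *                    
 @             ................        
@            ++................        
               ................        
                                       
                                       
                                       


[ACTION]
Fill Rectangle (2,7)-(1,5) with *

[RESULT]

                                       
     ***                               
     ***                               
                                       
                                       
  ~                                    
    @      .                           
   @                                   
   @                                   
  @               *                    
 @                *                    
 @             ................        
@            ++................        
               ................        
                                       
                                       
                                       


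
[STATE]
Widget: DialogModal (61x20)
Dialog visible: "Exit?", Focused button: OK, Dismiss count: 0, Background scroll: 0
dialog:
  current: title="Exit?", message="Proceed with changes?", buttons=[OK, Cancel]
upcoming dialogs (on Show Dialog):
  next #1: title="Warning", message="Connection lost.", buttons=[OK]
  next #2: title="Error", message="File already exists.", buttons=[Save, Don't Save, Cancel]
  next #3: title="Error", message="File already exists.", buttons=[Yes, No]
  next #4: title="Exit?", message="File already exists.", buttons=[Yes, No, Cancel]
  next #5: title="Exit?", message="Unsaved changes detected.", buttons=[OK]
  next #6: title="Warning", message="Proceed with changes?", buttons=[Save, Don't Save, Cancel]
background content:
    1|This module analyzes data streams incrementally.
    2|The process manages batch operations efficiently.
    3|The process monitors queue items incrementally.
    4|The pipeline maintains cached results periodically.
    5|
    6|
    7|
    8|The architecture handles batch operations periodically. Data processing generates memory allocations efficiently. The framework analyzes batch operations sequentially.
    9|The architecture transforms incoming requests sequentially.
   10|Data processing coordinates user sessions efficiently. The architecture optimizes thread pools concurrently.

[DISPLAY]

This module analyzes data streams incrementally.             
The process manages batch operations efficiently.            
The process monitors queue items incrementally.              
The pipeline maintains cached results periodically.          
                                                             
                                                             
                                                             
The architecture h┌───────────────────────┐eriodically. Data 
The architecture t│         Exit?         │ts sequentially.  
Data processing co│ Proceed with changes? │fficiently. The ar
                  │     [OK]  Cancel      │                  
                  └───────────────────────┘                  
                                                             
                                                             
                                                             
                                                             
                                                             
                                                             
                                                             
                                                             


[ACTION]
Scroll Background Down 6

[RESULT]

                                                             
The architecture handles batch operations periodically. Data 
The architecture transforms incoming requests sequentially.  
Data processing coordinates user sessions efficiently. The ar
                                                             
                                                             
                                                             
                  ┌───────────────────────┐                  
                  │         Exit?         │                  
                  │ Proceed with changes? │                  
                  │     [OK]  Cancel      │                  
                  └───────────────────────┘                  
                                                             
                                                             
                                                             
                                                             
                                                             
                                                             
                                                             
                                                             


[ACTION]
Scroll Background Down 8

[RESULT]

Data processing coordinates user sessions efficiently. The ar
                                                             
                                                             
                                                             
                                                             
                                                             
                                                             
                  ┌───────────────────────┐                  
                  │         Exit?         │                  
                  │ Proceed with changes? │                  
                  │     [OK]  Cancel      │                  
                  └───────────────────────┘                  
                                                             
                                                             
                                                             
                                                             
                                                             
                                                             
                                                             
                                                             


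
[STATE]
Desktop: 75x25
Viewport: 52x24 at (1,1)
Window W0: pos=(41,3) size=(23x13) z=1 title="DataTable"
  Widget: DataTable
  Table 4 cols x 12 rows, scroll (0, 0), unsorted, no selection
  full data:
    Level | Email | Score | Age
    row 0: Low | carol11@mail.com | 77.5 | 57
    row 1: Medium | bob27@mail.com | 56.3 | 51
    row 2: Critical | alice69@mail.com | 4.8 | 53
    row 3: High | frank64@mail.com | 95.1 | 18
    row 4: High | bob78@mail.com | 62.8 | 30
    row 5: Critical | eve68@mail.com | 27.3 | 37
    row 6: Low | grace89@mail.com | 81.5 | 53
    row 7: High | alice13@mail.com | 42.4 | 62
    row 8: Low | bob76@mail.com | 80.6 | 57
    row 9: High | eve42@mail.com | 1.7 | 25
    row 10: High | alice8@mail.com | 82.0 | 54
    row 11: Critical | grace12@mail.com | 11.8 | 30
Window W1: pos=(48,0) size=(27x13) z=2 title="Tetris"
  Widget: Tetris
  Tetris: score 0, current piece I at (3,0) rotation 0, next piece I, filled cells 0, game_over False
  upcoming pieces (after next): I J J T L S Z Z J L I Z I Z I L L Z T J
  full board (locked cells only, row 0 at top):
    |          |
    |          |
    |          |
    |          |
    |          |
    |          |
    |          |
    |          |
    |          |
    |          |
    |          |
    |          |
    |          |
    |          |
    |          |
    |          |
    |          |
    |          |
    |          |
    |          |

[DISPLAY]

                                               ┃ Tet
                                               ┠────
                                        ┏━━━━━━┃    
                                        ┃ DataT┃    
                                        ┠──────┃    
                                        ┃Level ┃    
                                        ┃──────┃    
                                        ┃Low   ┃    
                                        ┃Medium┃    
                                        ┃Critic┃    
                                        ┃High  ┃    
                                        ┃High  ┗━━━━
                                        ┃Critical│ev
                                        ┃Low     │gr
                                        ┗━━━━━━━━━━━
                                                    
                                                    
                                                    
                                                    
                                                    
                                                    
                                                    
                                                    
                                                    


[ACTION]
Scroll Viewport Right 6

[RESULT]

                                         ┃ Tetris   
                                         ┠──────────
                                  ┏━━━━━━┃          
                                  ┃ DataT┃          
                                  ┠──────┃          
                                  ┃Level ┃          
                                  ┃──────┃          
                                  ┃Low   ┃          
                                  ┃Medium┃          
                                  ┃Critic┃          
                                  ┃High  ┃          
                                  ┃High  ┗━━━━━━━━━━
                                  ┃Critical│eve68@ma
                                  ┃Low     │grace89@
                                  ┗━━━━━━━━━━━━━━━━━
                                                    
                                                    
                                                    
                                                    
                                                    
                                                    
                                                    
                                                    
                                                    


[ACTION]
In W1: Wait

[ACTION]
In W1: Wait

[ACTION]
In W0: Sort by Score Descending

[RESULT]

                                         ┃ Tetris   
                                         ┠──────────
                                  ┏━━━━━━┃          
                                  ┃ DataT┃          
                                  ┠──────┃          
                                  ┃Level ┃          
                                  ┃──────┃          
                                  ┃High  ┃          
                                  ┃High  ┃          
                                  ┃Low   ┃          
                                  ┃Low   ┃          
                                  ┃Low   ┗━━━━━━━━━━
                                  ┃High    │bob78@ma
                                  ┃Medium  │bob27@ma
                                  ┗━━━━━━━━━━━━━━━━━
                                                    
                                                    
                                                    
                                                    
                                                    
                                                    
                                                    
                                                    
                                                    


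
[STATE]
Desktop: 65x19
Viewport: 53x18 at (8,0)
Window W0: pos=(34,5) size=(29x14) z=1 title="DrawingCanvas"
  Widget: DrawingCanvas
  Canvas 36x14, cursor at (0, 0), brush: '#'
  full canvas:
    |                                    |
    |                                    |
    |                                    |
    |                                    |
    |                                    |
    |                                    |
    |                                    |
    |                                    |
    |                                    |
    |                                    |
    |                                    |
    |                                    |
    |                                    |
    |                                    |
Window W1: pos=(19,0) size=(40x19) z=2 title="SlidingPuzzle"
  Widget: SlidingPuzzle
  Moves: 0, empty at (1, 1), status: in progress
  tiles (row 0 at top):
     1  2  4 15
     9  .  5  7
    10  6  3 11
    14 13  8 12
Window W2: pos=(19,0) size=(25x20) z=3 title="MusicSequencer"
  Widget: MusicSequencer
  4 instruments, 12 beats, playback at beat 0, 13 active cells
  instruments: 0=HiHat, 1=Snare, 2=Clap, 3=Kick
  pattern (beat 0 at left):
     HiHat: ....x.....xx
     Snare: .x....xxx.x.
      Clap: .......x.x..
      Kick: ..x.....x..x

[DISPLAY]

           ┏━━━━━━━━━━━━━━━━━━━━━━━┓━━━━━━━━━━━━━━┓  
           ┃ MusicSequencer        ┃              ┃  
           ┠───────────────────────┨──────────────┨  
           ┃      ▼12345678901     ┃              ┃  
           ┃ HiHat····█·····██     ┃              ┃  
           ┃ Snare·█····███·█·     ┃              ┃━━
           ┃  Clap·······█·█··     ┃              ┃  
           ┃  Kick··█·····█··█     ┃              ┃──
           ┃                       ┃              ┃  
           ┃                       ┃              ┃  
           ┃                       ┃              ┃  
           ┃                       ┃              ┃  
           ┃                       ┃              ┃  
           ┃                       ┃              ┃  
           ┃                       ┃              ┃  
           ┃                       ┃              ┃  
           ┃                       ┃              ┃  
           ┃                       ┃              ┃  


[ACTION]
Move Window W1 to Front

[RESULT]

           ┏━━━━━━━━━━━━━━━━━━━━━━━━━━━━━━━━━━━━━━┓  
           ┃ SlidingPuzzle                        ┃  
           ┠──────────────────────────────────────┨  
           ┃┌────┬────┬────┬────┐                 ┃  
           ┃│  1 │  2 │  4 │ 15 │                 ┃  
           ┃├────┼────┼────┼────┤                 ┃━━
           ┃│  9 │    │  5 │  7 │                 ┃  
           ┃├────┼────┼────┼────┤                 ┃──
           ┃│ 10 │  6 │  3 │ 11 │                 ┃  
           ┃├────┼────┼────┼────┤                 ┃  
           ┃│ 14 │ 13 │  8 │ 12 │                 ┃  
           ┃└────┴────┴────┴────┘                 ┃  
           ┃Moves: 0                              ┃  
           ┃                                      ┃  
           ┃                                      ┃  
           ┃                                      ┃  
           ┃                                      ┃  
           ┃                                      ┃  


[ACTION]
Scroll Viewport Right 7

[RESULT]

       ┏━━━━━━━━━━━━━━━━━━━━━━━━━━━━━━━━━━━━━━┓      
       ┃ SlidingPuzzle                        ┃      
       ┠──────────────────────────────────────┨      
       ┃┌────┬────┬────┬────┐                 ┃      
       ┃│  1 │  2 │  4 │ 15 │                 ┃      
       ┃├────┼────┼────┼────┤                 ┃━━━┓  
       ┃│  9 │    │  5 │  7 │                 ┃   ┃  
       ┃├────┼────┼────┼────┤                 ┃───┨  
       ┃│ 10 │  6 │  3 │ 11 │                 ┃   ┃  
       ┃├────┼────┼────┼────┤                 ┃   ┃  
       ┃│ 14 │ 13 │  8 │ 12 │                 ┃   ┃  
       ┃└────┴────┴────┴────┘                 ┃   ┃  
       ┃Moves: 0                              ┃   ┃  
       ┃                                      ┃   ┃  
       ┃                                      ┃   ┃  
       ┃                                      ┃   ┃  
       ┃                                      ┃   ┃  
       ┃                                      ┃   ┃  


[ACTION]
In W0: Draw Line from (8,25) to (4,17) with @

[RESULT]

       ┏━━━━━━━━━━━━━━━━━━━━━━━━━━━━━━━━━━━━━━┓      
       ┃ SlidingPuzzle                        ┃      
       ┠──────────────────────────────────────┨      
       ┃┌────┬────┬────┬────┐                 ┃      
       ┃│  1 │  2 │  4 │ 15 │                 ┃      
       ┃├────┼────┼────┼────┤                 ┃━━━┓  
       ┃│  9 │    │  5 │  7 │                 ┃   ┃  
       ┃├────┼────┼────┼────┤                 ┃───┨  
       ┃│ 10 │  6 │  3 │ 11 │                 ┃   ┃  
       ┃├────┼────┼────┼────┤                 ┃   ┃  
       ┃│ 14 │ 13 │  8 │ 12 │                 ┃   ┃  
       ┃└────┴────┴────┴────┘                 ┃   ┃  
       ┃Moves: 0                              ┃   ┃  
       ┃                                      ┃   ┃  
       ┃                                      ┃   ┃  
       ┃                                      ┃   ┃  
       ┃                                      ┃@@ ┃  
       ┃                                      ┃   ┃  


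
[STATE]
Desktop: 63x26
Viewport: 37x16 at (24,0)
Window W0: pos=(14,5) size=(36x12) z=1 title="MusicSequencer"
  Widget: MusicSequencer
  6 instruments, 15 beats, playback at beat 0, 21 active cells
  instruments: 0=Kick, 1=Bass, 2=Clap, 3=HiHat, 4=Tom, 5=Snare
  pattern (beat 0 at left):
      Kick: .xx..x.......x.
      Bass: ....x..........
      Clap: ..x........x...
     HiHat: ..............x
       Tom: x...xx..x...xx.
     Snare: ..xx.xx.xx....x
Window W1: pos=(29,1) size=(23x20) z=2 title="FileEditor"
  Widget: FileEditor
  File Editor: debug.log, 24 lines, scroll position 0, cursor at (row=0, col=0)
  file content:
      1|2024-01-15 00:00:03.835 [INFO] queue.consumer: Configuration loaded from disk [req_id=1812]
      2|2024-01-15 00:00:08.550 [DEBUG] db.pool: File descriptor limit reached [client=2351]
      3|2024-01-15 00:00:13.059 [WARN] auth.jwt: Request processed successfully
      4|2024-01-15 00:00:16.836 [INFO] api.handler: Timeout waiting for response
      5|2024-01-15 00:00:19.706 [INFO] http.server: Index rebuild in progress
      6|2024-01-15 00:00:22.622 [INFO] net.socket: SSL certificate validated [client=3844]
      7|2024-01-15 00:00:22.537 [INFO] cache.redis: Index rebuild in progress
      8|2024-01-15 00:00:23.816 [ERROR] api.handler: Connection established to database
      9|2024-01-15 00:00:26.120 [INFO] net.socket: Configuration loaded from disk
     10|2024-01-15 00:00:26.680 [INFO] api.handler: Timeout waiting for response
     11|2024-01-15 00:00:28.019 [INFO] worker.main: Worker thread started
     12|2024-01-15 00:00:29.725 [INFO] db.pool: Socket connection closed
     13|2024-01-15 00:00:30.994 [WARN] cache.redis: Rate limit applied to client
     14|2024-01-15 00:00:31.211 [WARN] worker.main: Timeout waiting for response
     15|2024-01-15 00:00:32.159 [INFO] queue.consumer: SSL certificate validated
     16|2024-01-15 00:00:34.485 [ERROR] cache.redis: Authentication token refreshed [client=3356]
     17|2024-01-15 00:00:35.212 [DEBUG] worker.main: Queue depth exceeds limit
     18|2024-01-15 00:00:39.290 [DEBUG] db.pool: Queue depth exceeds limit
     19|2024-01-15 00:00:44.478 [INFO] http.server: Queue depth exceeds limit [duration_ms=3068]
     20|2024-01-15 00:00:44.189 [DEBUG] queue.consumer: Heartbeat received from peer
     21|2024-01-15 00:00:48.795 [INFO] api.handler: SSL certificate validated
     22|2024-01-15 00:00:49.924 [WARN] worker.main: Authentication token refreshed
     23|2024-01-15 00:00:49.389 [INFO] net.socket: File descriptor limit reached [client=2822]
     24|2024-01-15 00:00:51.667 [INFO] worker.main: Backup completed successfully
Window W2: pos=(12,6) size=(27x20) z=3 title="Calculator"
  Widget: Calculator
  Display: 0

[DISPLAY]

                                     
     ┏━━━━━━━━━━━━━━━━━━━━━┓         
     ┃ FileEditor          ┃         
     ┠─────────────────────┨         
     ┃█024-01-15 00:00:03.▲┃         
━━━━━┃2024-01-15 00:00:08.█┃         
━━━━━━━━━━━━━━┓5 00:00:13.░┃         
              ┃5 00:00:16.░┃         
──────────────┨5 00:00:19.░┃         
             0┃5 00:00:22.░┃         
─┬───┐        ┃5 00:00:22.░┃         
 │ ÷ │        ┃5 00:00:23.░┃         
─┼───┤        ┃5 00:00:26.░┃         
 │ × │        ┃5 00:00:26.░┃         
─┼───┤        ┃5 00:00:28.░┃         
 │ - │        ┃5 00:00:29.░┃         


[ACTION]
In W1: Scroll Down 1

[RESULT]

                                     
     ┏━━━━━━━━━━━━━━━━━━━━━┓         
     ┃ FileEditor          ┃         
     ┠─────────────────────┨         
     ┃2024-01-15 00:00:08.▲┃         
━━━━━┃2024-01-15 00:00:13.░┃         
━━━━━━━━━━━━━━┓5 00:00:16.█┃         
              ┃5 00:00:19.░┃         
──────────────┨5 00:00:22.░┃         
             0┃5 00:00:22.░┃         
─┬───┐        ┃5 00:00:23.░┃         
 │ ÷ │        ┃5 00:00:26.░┃         
─┼───┤        ┃5 00:00:26.░┃         
 │ × │        ┃5 00:00:28.░┃         
─┼───┤        ┃5 00:00:29.░┃         
 │ - │        ┃5 00:00:30.░┃         


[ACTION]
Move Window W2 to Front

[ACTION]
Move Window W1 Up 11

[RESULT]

     ┏━━━━━━━━━━━━━━━━━━━━━┓         
     ┃ FileEditor          ┃         
     ┠─────────────────────┨         
     ┃2024-01-15 00:00:08.▲┃         
     ┃2024-01-15 00:00:13.░┃         
━━━━━┃2024-01-15 00:00:16.█┃         
━━━━━━━━━━━━━━┓5 00:00:19.░┃         
              ┃5 00:00:22.░┃         
──────────────┨5 00:00:22.░┃         
             0┃5 00:00:23.░┃         
─┬───┐        ┃5 00:00:26.░┃         
 │ ÷ │        ┃5 00:00:26.░┃         
─┼───┤        ┃5 00:00:28.░┃         
 │ × │        ┃5 00:00:29.░┃         
─┼───┤        ┃5 00:00:30.░┃         
 │ - │        ┃5 00:00:31.░┃         


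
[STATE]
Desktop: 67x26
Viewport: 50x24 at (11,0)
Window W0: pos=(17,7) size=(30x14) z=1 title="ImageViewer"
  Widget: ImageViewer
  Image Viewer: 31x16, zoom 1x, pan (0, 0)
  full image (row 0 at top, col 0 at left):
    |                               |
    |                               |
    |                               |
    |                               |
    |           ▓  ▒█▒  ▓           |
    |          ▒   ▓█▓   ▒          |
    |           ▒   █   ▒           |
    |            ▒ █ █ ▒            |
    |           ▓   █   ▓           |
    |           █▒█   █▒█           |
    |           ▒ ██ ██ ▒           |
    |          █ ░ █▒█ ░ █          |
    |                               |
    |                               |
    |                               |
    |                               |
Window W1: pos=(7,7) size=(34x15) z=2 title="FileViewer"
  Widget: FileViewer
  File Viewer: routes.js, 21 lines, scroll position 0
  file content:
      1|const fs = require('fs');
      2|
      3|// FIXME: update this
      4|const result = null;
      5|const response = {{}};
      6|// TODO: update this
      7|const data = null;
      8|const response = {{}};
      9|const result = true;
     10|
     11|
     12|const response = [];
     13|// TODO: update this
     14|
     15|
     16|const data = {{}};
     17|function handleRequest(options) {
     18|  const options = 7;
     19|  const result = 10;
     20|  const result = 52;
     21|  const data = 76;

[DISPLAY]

                                                  
                                                  
                                                  
                                                  
                                                  
                                                  
                                                  
━━━━━━━━━━━━━━━━━━━━━━━━━━━━━┓━━━━━┓              
leViewer                     ┃     ┃              
─────────────────────────────┨─────┨              
st fs = require('fs');      ▲┃     ┃              
                            █┃     ┃              
FIXME: update this          ░┃     ┃              
st result = null;           ░┃     ┃              
st response = {{}};         ░┃     ┃              
TODO: update this           ░┃     ┃              
st data = null;             ░┃     ┃              
st response = {{}};         ░┃     ┃              
st result = true;           ░┃     ┃              
                            ░┃     ┃              
                            ▼┃━━━━━┛              
━━━━━━━━━━━━━━━━━━━━━━━━━━━━━┛                    
                                                  
                                                  


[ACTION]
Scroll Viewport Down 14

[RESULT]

                                                  
                                                  
                                                  
                                                  
                                                  
━━━━━━━━━━━━━━━━━━━━━━━━━━━━━┓━━━━━┓              
leViewer                     ┃     ┃              
─────────────────────────────┨─────┨              
st fs = require('fs');      ▲┃     ┃              
                            █┃     ┃              
FIXME: update this          ░┃     ┃              
st result = null;           ░┃     ┃              
st response = {{}};         ░┃     ┃              
TODO: update this           ░┃     ┃              
st data = null;             ░┃     ┃              
st response = {{}};         ░┃     ┃              
st result = true;           ░┃     ┃              
                            ░┃     ┃              
                            ▼┃━━━━━┛              
━━━━━━━━━━━━━━━━━━━━━━━━━━━━━┛                    
                                                  
                                                  
                                                  
                                                  


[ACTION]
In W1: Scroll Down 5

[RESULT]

                                                  
                                                  
                                                  
                                                  
                                                  
━━━━━━━━━━━━━━━━━━━━━━━━━━━━━┓━━━━━┓              
leViewer                     ┃     ┃              
─────────────────────────────┨─────┨              
TODO: update this           ▲┃     ┃              
st data = null;             ░┃     ┃              
st response = {{}};         ░┃     ┃              
st result = true;           ░┃     ┃              
                            ░┃     ┃              
                            █┃     ┃              
st response = [];           ░┃     ┃              
TODO: update this           ░┃     ┃              
                            ░┃     ┃              
                            ░┃     ┃              
st data = {{}};             ▼┃━━━━━┛              
━━━━━━━━━━━━━━━━━━━━━━━━━━━━━┛                    
                                                  
                                                  
                                                  
                                                  


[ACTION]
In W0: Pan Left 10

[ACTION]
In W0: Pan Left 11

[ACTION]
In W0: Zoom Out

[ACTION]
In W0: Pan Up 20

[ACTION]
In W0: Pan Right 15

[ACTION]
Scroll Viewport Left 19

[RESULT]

                                                  
                                                  
                                                  
                                                  
                                                  
       ┏━━━━━━━━━━━━━━━━━━━━━━━━━━━━━━━━┓━━━━━┓   
       ┃ FileViewer                     ┃     ┃   
       ┠────────────────────────────────┨─────┨   
       ┃// TODO: update this           ▲┃     ┃   
       ┃const data = null;             ░┃     ┃   
       ┃const response = {{}};         ░┃     ┃   
       ┃const result = true;           ░┃     ┃   
       ┃                               ░┃     ┃   
       ┃                               █┃     ┃   
       ┃const response = [];           ░┃     ┃   
       ┃// TODO: update this           ░┃     ┃   
       ┃                               ░┃     ┃   
       ┃                               ░┃     ┃   
       ┃const data = {{}};             ▼┃━━━━━┛   
       ┗━━━━━━━━━━━━━━━━━━━━━━━━━━━━━━━━┛         
                                                  
                                                  
                                                  
                                                  
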